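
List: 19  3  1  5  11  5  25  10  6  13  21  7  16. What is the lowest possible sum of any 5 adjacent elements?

Window sums for each of the 9 positions:
19 3 1 5 11 → sum 39
3 1 5 11 5 → sum 25
1 5 11 5 25 → sum 47
5 11 5 25 10 → sum 56
11 5 25 10 6 → sum 57
5 25 10 6 13 → sum 59
25 10 6 13 21 → sum 75
10 6 13 21 7 → sum 57
6 13 21 7 16 → sum 63
Lowest of these is 25.

25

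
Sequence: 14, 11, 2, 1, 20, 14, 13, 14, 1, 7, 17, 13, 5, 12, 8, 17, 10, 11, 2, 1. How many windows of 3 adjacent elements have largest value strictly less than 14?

5

(14, 11, 2) → max 14
(11, 2, 1) → max 11  < 14 ✓
(2, 1, 20) → max 20
(1, 20, 14) → max 20
(20, 14, 13) → max 20
(14, 13, 14) → max 14
(13, 14, 1) → max 14
(14, 1, 7) → max 14
(1, 7, 17) → max 17
(7, 17, 13) → max 17
(17, 13, 5) → max 17
(13, 5, 12) → max 13  < 14 ✓
(5, 12, 8) → max 12  < 14 ✓
(12, 8, 17) → max 17
(8, 17, 10) → max 17
(17, 10, 11) → max 17
(10, 11, 2) → max 11  < 14 ✓
(11, 2, 1) → max 11  < 14 ✓
5 windows satisfy the condition.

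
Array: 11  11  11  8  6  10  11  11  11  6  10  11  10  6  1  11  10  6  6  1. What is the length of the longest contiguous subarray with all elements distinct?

add 11: [11] len 1
add 11 (repeat 11, move left end past it): [11] len 1
add 11 (repeat 11, move left end past it): [11] len 1
add 8: [11, 8] len 2
add 6: [11, 8, 6] len 3
add 10: [11, 8, 6, 10] len 4
add 11 (repeat 11, move left end past it): [8, 6, 10, 11] len 4
add 11 (repeat 11, move left end past it): [11] len 1
add 11 (repeat 11, move left end past it): [11] len 1
add 6: [11, 6] len 2
add 10: [11, 6, 10] len 3
add 11 (repeat 11, move left end past it): [6, 10, 11] len 3
add 10 (repeat 10, move left end past it): [11, 10] len 2
add 6: [11, 10, 6] len 3
add 1: [11, 10, 6, 1] len 4
add 11 (repeat 11, move left end past it): [10, 6, 1, 11] len 4
add 10 (repeat 10, move left end past it): [6, 1, 11, 10] len 4
add 6 (repeat 6, move left end past it): [1, 11, 10, 6] len 4
add 6 (repeat 6, move left end past it): [6] len 1
add 1: [6, 1] len 2
Longest all-distinct length: 4.

4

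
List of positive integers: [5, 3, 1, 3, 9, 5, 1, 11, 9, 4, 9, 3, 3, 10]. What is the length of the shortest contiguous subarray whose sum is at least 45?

7

add 5: running sum 5 < 45
add 3: running sum 8 < 45
add 1: running sum 9 < 45
add 3: running sum 12 < 45
add 9: running sum 21 < 45
add 5: running sum 26 < 45
add 1: running sum 27 < 45
add 11: running sum 38 < 45
end 8: [5, 3, 1, 3, 9, 5, 1, 11, 9] sum 47, len 9
end 9: [3, 1, 3, 9, 5, 1, 11, 9, 4] sum 46, len 9
end 10: [9, 5, 1, 11, 9, 4, 9] sum 48, len 7
end 11: [9, 5, 1, 11, 9, 4, 9, 3] sum 51, len 8
end 12: [5, 1, 11, 9, 4, 9, 3, 3] sum 45, len 8
end 13: [11, 9, 4, 9, 3, 3, 10] sum 49, len 7
Shortest qualifying length: 7.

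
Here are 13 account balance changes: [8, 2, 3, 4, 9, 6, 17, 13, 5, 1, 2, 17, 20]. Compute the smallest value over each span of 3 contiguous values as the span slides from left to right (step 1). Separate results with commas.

(8, 2, 3) → min 2
(2, 3, 4) → min 2
(3, 4, 9) → min 3
(4, 9, 6) → min 4
(9, 6, 17) → min 6
(6, 17, 13) → min 6
(17, 13, 5) → min 5
(13, 5, 1) → min 1
(5, 1, 2) → min 1
(1, 2, 17) → min 1
(2, 17, 20) → min 2

2, 2, 3, 4, 6, 6, 5, 1, 1, 1, 2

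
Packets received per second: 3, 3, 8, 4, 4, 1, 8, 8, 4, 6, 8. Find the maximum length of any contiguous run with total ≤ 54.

10

Extend to the right; shrink from the left whenever the sum exceeds 54:
[3] sum 3 len 1
[3, 3] sum 6 len 2
[3, 3, 8] sum 14 len 3
[3, 3, 8, 4] sum 18 len 4
[3, 3, 8, 4, 4] sum 22 len 5
[3, 3, 8, 4, 4, 1] sum 23 len 6
[3, 3, 8, 4, 4, 1, 8] sum 31 len 7
[3, 3, 8, 4, 4, 1, 8, 8] sum 39 len 8
[3, 3, 8, 4, 4, 1, 8, 8, 4] sum 43 len 9
[3, 3, 8, 4, 4, 1, 8, 8, 4, 6] sum 49 len 10
[3, 8, 4, 4, 1, 8, 8, 4, 6, 8] sum 54 len 10
Longest length seen: 10.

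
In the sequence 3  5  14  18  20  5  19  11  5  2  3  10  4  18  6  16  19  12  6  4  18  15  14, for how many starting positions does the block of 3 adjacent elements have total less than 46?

18

(3, 5, 14) → sum 22  < 46 ✓
(5, 14, 18) → sum 37  < 46 ✓
(14, 18, 20) → sum 52
(18, 20, 5) → sum 43  < 46 ✓
(20, 5, 19) → sum 44  < 46 ✓
(5, 19, 11) → sum 35  < 46 ✓
(19, 11, 5) → sum 35  < 46 ✓
(11, 5, 2) → sum 18  < 46 ✓
(5, 2, 3) → sum 10  < 46 ✓
(2, 3, 10) → sum 15  < 46 ✓
(3, 10, 4) → sum 17  < 46 ✓
(10, 4, 18) → sum 32  < 46 ✓
(4, 18, 6) → sum 28  < 46 ✓
(18, 6, 16) → sum 40  < 46 ✓
(6, 16, 19) → sum 41  < 46 ✓
(16, 19, 12) → sum 47
(19, 12, 6) → sum 37  < 46 ✓
(12, 6, 4) → sum 22  < 46 ✓
(6, 4, 18) → sum 28  < 46 ✓
(4, 18, 15) → sum 37  < 46 ✓
(18, 15, 14) → sum 47
18 windows satisfy the condition.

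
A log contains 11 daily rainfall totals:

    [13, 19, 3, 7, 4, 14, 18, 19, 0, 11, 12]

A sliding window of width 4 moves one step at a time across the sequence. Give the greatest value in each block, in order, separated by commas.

19, 19, 14, 18, 19, 19, 19, 19

[13, 19, 3, 7] → max 19
[19, 3, 7, 4] → max 19
[3, 7, 4, 14] → max 14
[7, 4, 14, 18] → max 18
[4, 14, 18, 19] → max 19
[14, 18, 19, 0] → max 19
[18, 19, 0, 11] → max 19
[19, 0, 11, 12] → max 19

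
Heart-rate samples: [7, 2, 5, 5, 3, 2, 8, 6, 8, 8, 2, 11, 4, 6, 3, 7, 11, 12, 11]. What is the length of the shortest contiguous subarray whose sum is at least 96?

13

add 7: running sum 7 < 96
add 2: running sum 9 < 96
add 5: running sum 14 < 96
add 5: running sum 19 < 96
add 3: running sum 22 < 96
add 2: running sum 24 < 96
add 8: running sum 32 < 96
add 6: running sum 38 < 96
add 8: running sum 46 < 96
add 8: running sum 54 < 96
add 2: running sum 56 < 96
add 11: running sum 67 < 96
add 4: running sum 71 < 96
add 6: running sum 77 < 96
add 3: running sum 80 < 96
add 7: running sum 87 < 96
add 11: shortest ending here [7, 2, 5, 5, 3, 2, 8, 6, 8, 8, 2, 11, 4, 6, 3, 7, 11] sum 98, len 17
add 12: shortest ending here [5, 3, 2, 8, 6, 8, 8, 2, 11, 4, 6, 3, 7, 11, 12] sum 96, len 15
add 11: shortest ending here [8, 6, 8, 8, 2, 11, 4, 6, 3, 7, 11, 12, 11] sum 97, len 13
Shortest qualifying length: 13.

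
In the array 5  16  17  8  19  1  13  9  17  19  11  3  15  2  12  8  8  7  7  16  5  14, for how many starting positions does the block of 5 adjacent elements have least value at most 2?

(5, 16, 17, 8, 19) → min 5
(16, 17, 8, 19, 1) → min 1  ≤ 2 ✓
(17, 8, 19, 1, 13) → min 1  ≤ 2 ✓
(8, 19, 1, 13, 9) → min 1  ≤ 2 ✓
(19, 1, 13, 9, 17) → min 1  ≤ 2 ✓
(1, 13, 9, 17, 19) → min 1  ≤ 2 ✓
(13, 9, 17, 19, 11) → min 9
(9, 17, 19, 11, 3) → min 3
(17, 19, 11, 3, 15) → min 3
(19, 11, 3, 15, 2) → min 2  ≤ 2 ✓
(11, 3, 15, 2, 12) → min 2  ≤ 2 ✓
(3, 15, 2, 12, 8) → min 2  ≤ 2 ✓
(15, 2, 12, 8, 8) → min 2  ≤ 2 ✓
(2, 12, 8, 8, 7) → min 2  ≤ 2 ✓
(12, 8, 8, 7, 7) → min 7
(8, 8, 7, 7, 16) → min 7
(8, 7, 7, 16, 5) → min 5
(7, 7, 16, 5, 14) → min 5
10 windows satisfy the condition.

10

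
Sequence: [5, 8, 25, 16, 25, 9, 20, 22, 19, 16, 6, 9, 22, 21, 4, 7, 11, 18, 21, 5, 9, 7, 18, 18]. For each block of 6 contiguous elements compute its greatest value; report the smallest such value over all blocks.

21

5 8 25 16 25 9 → max 25
8 25 16 25 9 20 → max 25
25 16 25 9 20 22 → max 25
16 25 9 20 22 19 → max 25
25 9 20 22 19 16 → max 25
9 20 22 19 16 6 → max 22
20 22 19 16 6 9 → max 22
22 19 16 6 9 22 → max 22
19 16 6 9 22 21 → max 22
16 6 9 22 21 4 → max 22
6 9 22 21 4 7 → max 22
9 22 21 4 7 11 → max 22
22 21 4 7 11 18 → max 22
21 4 7 11 18 21 → max 21
4 7 11 18 21 5 → max 21
7 11 18 21 5 9 → max 21
11 18 21 5 9 7 → max 21
18 21 5 9 7 18 → max 21
21 5 9 7 18 18 → max 21
Smallest of these is 21.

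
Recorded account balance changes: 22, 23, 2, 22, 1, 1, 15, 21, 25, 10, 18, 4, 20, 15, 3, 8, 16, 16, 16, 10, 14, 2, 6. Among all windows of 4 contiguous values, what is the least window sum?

22 23 2 22 → sum 69
23 2 22 1 → sum 48
2 22 1 1 → sum 26
22 1 1 15 → sum 39
1 1 15 21 → sum 38
1 15 21 25 → sum 62
15 21 25 10 → sum 71
21 25 10 18 → sum 74
25 10 18 4 → sum 57
10 18 4 20 → sum 52
18 4 20 15 → sum 57
4 20 15 3 → sum 42
20 15 3 8 → sum 46
15 3 8 16 → sum 42
3 8 16 16 → sum 43
8 16 16 16 → sum 56
16 16 16 10 → sum 58
16 16 10 14 → sum 56
16 10 14 2 → sum 42
10 14 2 6 → sum 32
Least of these is 26.

26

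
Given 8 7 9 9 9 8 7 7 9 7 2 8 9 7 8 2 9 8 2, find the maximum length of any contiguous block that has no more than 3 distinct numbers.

Extend right; when distinct count exceeds 3, shrink from the left:
[8] 1 distinct, len 1
[8, 7] 2 distinct, len 2
[8, 7, 9] 3 distinct, len 3
[8, 7, 9, 9] 3 distinct, len 4
[8, 7, 9, 9, 9] 3 distinct, len 5
[8, 7, 9, 9, 9, 8] 3 distinct, len 6
[8, 7, 9, 9, 9, 8, 7] 3 distinct, len 7
[8, 7, 9, 9, 9, 8, 7, 7] 3 distinct, len 8
[8, 7, 9, 9, 9, 8, 7, 7, 9] 3 distinct, len 9
[8, 7, 9, 9, 9, 8, 7, 7, 9, 7] 3 distinct, len 10
[7, 7, 9, 7, 2] 3 distinct, len 5
[7, 2, 8] 3 distinct, len 3
[2, 8, 9] 3 distinct, len 3
[8, 9, 7] 3 distinct, len 3
[8, 9, 7, 8] 3 distinct, len 4
[7, 8, 2] 3 distinct, len 3
[8, 2, 9] 3 distinct, len 3
[8, 2, 9, 8] 3 distinct, len 4
[8, 2, 9, 8, 2] 3 distinct, len 5
Longest length with ≤3 distinct: 10.

10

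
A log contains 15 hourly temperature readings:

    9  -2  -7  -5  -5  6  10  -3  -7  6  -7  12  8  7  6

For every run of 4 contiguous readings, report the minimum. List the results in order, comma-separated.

-7, -7, -7, -5, -5, -7, -7, -7, -7, -7, -7, 6

[9, -2, -7, -5] → min -7
[-2, -7, -5, -5] → min -7
[-7, -5, -5, 6] → min -7
[-5, -5, 6, 10] → min -5
[-5, 6, 10, -3] → min -5
[6, 10, -3, -7] → min -7
[10, -3, -7, 6] → min -7
[-3, -7, 6, -7] → min -7
[-7, 6, -7, 12] → min -7
[6, -7, 12, 8] → min -7
[-7, 12, 8, 7] → min -7
[12, 8, 7, 6] → min 6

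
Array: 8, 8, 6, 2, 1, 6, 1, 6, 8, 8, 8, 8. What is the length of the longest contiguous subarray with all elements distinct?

4

add 8: [8] len 1
add 8 (repeat 8, move left end past it): [8] len 1
add 6: [8, 6] len 2
add 2: [8, 6, 2] len 3
add 1: [8, 6, 2, 1] len 4
add 6 (repeat 6, move left end past it): [2, 1, 6] len 3
add 1 (repeat 1, move left end past it): [6, 1] len 2
add 6 (repeat 6, move left end past it): [1, 6] len 2
add 8: [1, 6, 8] len 3
add 8 (repeat 8, move left end past it): [8] len 1
add 8 (repeat 8, move left end past it): [8] len 1
add 8 (repeat 8, move left end past it): [8] len 1
Longest all-distinct length: 4.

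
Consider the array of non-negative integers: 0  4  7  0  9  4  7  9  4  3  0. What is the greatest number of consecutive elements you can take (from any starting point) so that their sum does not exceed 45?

[0] sum 0 len 1
[0, 4] sum 4 len 2
[0, 4, 7] sum 11 len 3
[0, 4, 7, 0] sum 11 len 4
[0, 4, 7, 0, 9] sum 20 len 5
[0, 4, 7, 0, 9, 4] sum 24 len 6
[0, 4, 7, 0, 9, 4, 7] sum 31 len 7
[0, 4, 7, 0, 9, 4, 7, 9] sum 40 len 8
[0, 4, 7, 0, 9, 4, 7, 9, 4] sum 44 len 9
[7, 0, 9, 4, 7, 9, 4, 3] sum 43 len 8
[7, 0, 9, 4, 7, 9, 4, 3, 0] sum 43 len 9
Longest length seen: 9.

9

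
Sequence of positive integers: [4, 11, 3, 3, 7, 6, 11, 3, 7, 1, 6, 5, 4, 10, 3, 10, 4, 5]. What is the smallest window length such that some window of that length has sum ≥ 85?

add 4: running sum 4 < 85
add 11: running sum 15 < 85
add 3: running sum 18 < 85
add 3: running sum 21 < 85
add 7: running sum 28 < 85
add 6: running sum 34 < 85
add 11: running sum 45 < 85
add 3: running sum 48 < 85
add 7: running sum 55 < 85
add 1: running sum 56 < 85
add 6: running sum 62 < 85
add 5: running sum 67 < 85
add 4: running sum 71 < 85
add 10: running sum 81 < 85
add 3: running sum 84 < 85
end 15: [11, 3, 3, 7, 6, 11, 3, 7, 1, 6, 5, 4, 10, 3, 10] sum 90, len 15
end 16: [11, 3, 3, 7, 6, 11, 3, 7, 1, 6, 5, 4, 10, 3, 10, 4] sum 94, len 16
end 17: [3, 7, 6, 11, 3, 7, 1, 6, 5, 4, 10, 3, 10, 4, 5] sum 85, len 15
Shortest qualifying length: 15.

15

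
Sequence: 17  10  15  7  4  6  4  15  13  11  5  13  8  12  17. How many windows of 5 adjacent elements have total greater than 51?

3

[17, 10, 15, 7, 4] → sum 53  > 51 ✓
[10, 15, 7, 4, 6] → sum 42
[15, 7, 4, 6, 4] → sum 36
[7, 4, 6, 4, 15] → sum 36
[4, 6, 4, 15, 13] → sum 42
[6, 4, 15, 13, 11] → sum 49
[4, 15, 13, 11, 5] → sum 48
[15, 13, 11, 5, 13] → sum 57  > 51 ✓
[13, 11, 5, 13, 8] → sum 50
[11, 5, 13, 8, 12] → sum 49
[5, 13, 8, 12, 17] → sum 55  > 51 ✓
3 windows satisfy the condition.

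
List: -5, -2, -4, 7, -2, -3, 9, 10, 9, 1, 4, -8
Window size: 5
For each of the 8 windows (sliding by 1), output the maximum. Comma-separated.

(-5, -2, -4, 7, -2) → max 7
(-2, -4, 7, -2, -3) → max 7
(-4, 7, -2, -3, 9) → max 9
(7, -2, -3, 9, 10) → max 10
(-2, -3, 9, 10, 9) → max 10
(-3, 9, 10, 9, 1) → max 10
(9, 10, 9, 1, 4) → max 10
(10, 9, 1, 4, -8) → max 10

7, 7, 9, 10, 10, 10, 10, 10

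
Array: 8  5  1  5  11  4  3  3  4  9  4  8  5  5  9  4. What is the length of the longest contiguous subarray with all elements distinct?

5

add 8: [8] len 1
add 5: [8, 5] len 2
add 1: [8, 5, 1] len 3
add 5 (repeat 5, move left end past it): [1, 5] len 2
add 11: [1, 5, 11] len 3
add 4: [1, 5, 11, 4] len 4
add 3: [1, 5, 11, 4, 3] len 5
add 3 (repeat 3, move left end past it): [3] len 1
add 4: [3, 4] len 2
add 9: [3, 4, 9] len 3
add 4 (repeat 4, move left end past it): [9, 4] len 2
add 8: [9, 4, 8] len 3
add 5: [9, 4, 8, 5] len 4
add 5 (repeat 5, move left end past it): [5] len 1
add 9: [5, 9] len 2
add 4: [5, 9, 4] len 3
Longest all-distinct length: 5.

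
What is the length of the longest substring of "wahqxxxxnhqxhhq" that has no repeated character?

[w] len 1
[w, a] len 2
[w, a, h] len 3
[w, a, h, q] len 4
[w, a, h, q, x] len 5
[x] len 1
[x] len 1
[x] len 1
[x, n] len 2
[x, n, h] len 3
[x, n, h, q] len 4
[n, h, q, x] len 4
[q, x, h] len 3
[h] len 1
[h, q] len 2
Longest all-distinct length: 5.

5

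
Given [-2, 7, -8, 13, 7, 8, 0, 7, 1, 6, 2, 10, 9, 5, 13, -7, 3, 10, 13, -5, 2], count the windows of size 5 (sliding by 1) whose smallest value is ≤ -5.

9

(-2, 7, -8, 13, 7) → min -8  ≤ -5 ✓
(7, -8, 13, 7, 8) → min -8  ≤ -5 ✓
(-8, 13, 7, 8, 0) → min -8  ≤ -5 ✓
(13, 7, 8, 0, 7) → min 0
(7, 8, 0, 7, 1) → min 0
(8, 0, 7, 1, 6) → min 0
(0, 7, 1, 6, 2) → min 0
(7, 1, 6, 2, 10) → min 1
(1, 6, 2, 10, 9) → min 1
(6, 2, 10, 9, 5) → min 2
(2, 10, 9, 5, 13) → min 2
(10, 9, 5, 13, -7) → min -7  ≤ -5 ✓
(9, 5, 13, -7, 3) → min -7  ≤ -5 ✓
(5, 13, -7, 3, 10) → min -7  ≤ -5 ✓
(13, -7, 3, 10, 13) → min -7  ≤ -5 ✓
(-7, 3, 10, 13, -5) → min -7  ≤ -5 ✓
(3, 10, 13, -5, 2) → min -5  ≤ -5 ✓
9 windows satisfy the condition.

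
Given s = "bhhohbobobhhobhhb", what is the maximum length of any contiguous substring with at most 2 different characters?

5

[b] 1 distinct, len 1
[b, h] 2 distinct, len 2
[b, h, h] 2 distinct, len 3
[h, h, o] 2 distinct, len 3
[h, h, o, h] 2 distinct, len 4
[h, b] 2 distinct, len 2
[b, o] 2 distinct, len 2
[b, o, b] 2 distinct, len 3
[b, o, b, o] 2 distinct, len 4
[b, o, b, o, b] 2 distinct, len 5
[b, h] 2 distinct, len 2
[b, h, h] 2 distinct, len 3
[h, h, o] 2 distinct, len 3
[o, b] 2 distinct, len 2
[b, h] 2 distinct, len 2
[b, h, h] 2 distinct, len 3
[b, h, h, b] 2 distinct, len 4
Longest length with ≤2 distinct: 5.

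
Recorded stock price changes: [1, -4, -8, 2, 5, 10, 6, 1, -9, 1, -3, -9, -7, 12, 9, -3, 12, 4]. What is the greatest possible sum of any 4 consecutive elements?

1 -4 -8 2 → sum -9
-4 -8 2 5 → sum -5
-8 2 5 10 → sum 9
2 5 10 6 → sum 23
5 10 6 1 → sum 22
10 6 1 -9 → sum 8
6 1 -9 1 → sum -1
1 -9 1 -3 → sum -10
-9 1 -3 -9 → sum -20
1 -3 -9 -7 → sum -18
-3 -9 -7 12 → sum -7
-9 -7 12 9 → sum 5
-7 12 9 -3 → sum 11
12 9 -3 12 → sum 30
9 -3 12 4 → sum 22
Greatest of these is 30.

30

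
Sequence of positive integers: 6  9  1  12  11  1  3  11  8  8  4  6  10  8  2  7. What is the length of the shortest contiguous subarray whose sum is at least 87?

add 6: running sum 6 < 87
add 9: running sum 15 < 87
add 1: running sum 16 < 87
add 12: running sum 28 < 87
add 11: running sum 39 < 87
add 1: running sum 40 < 87
add 3: running sum 43 < 87
add 11: running sum 54 < 87
add 8: running sum 62 < 87
add 8: running sum 70 < 87
add 4: running sum 74 < 87
add 6: running sum 80 < 87
add 10: shortest ending here [6, 9, 1, 12, 11, 1, 3, 11, 8, 8, 4, 6, 10] sum 90, len 13
add 8: shortest ending here [9, 1, 12, 11, 1, 3, 11, 8, 8, 4, 6, 10, 8] sum 92, len 13
add 2: shortest ending here [9, 1, 12, 11, 1, 3, 11, 8, 8, 4, 6, 10, 8, 2] sum 94, len 14
add 7: shortest ending here [12, 11, 1, 3, 11, 8, 8, 4, 6, 10, 8, 2, 7] sum 91, len 13
Shortest qualifying length: 13.

13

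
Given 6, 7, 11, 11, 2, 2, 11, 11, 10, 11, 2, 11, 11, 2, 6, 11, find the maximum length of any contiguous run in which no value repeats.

add 6: [6] len 1
add 7: [6, 7] len 2
add 11: [6, 7, 11] len 3
add 11 (repeat 11, move left end past it): [11] len 1
add 2: [11, 2] len 2
add 2 (repeat 2, move left end past it): [2] len 1
add 11: [2, 11] len 2
add 11 (repeat 11, move left end past it): [11] len 1
add 10: [11, 10] len 2
add 11 (repeat 11, move left end past it): [10, 11] len 2
add 2: [10, 11, 2] len 3
add 11 (repeat 11, move left end past it): [2, 11] len 2
add 11 (repeat 11, move left end past it): [11] len 1
add 2: [11, 2] len 2
add 6: [11, 2, 6] len 3
add 11 (repeat 11, move left end past it): [2, 6, 11] len 3
Longest all-distinct length: 3.

3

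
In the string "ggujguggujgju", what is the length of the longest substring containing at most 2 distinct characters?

[g] 1 distinct, len 1
[g, g] 1 distinct, len 2
[g, g, u] 2 distinct, len 3
[u, j] 2 distinct, len 2
[j, g] 2 distinct, len 2
[g, u] 2 distinct, len 2
[g, u, g] 2 distinct, len 3
[g, u, g, g] 2 distinct, len 4
[g, u, g, g, u] 2 distinct, len 5
[u, j] 2 distinct, len 2
[j, g] 2 distinct, len 2
[j, g, j] 2 distinct, len 3
[j, u] 2 distinct, len 2
Longest length with ≤2 distinct: 5.

5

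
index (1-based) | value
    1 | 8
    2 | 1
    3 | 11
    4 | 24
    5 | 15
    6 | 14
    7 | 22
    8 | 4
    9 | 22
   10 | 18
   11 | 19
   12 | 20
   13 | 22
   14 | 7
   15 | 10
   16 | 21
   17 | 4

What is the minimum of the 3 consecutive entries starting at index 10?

Elements at indices 10..12: 18, 19, 20
min(18, 19, 20) = 18

18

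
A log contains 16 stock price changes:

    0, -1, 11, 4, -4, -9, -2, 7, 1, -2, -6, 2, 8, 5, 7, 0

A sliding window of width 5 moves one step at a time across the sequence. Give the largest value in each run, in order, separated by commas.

[0, -1, 11, 4, -4] → max 11
[-1, 11, 4, -4, -9] → max 11
[11, 4, -4, -9, -2] → max 11
[4, -4, -9, -2, 7] → max 7
[-4, -9, -2, 7, 1] → max 7
[-9, -2, 7, 1, -2] → max 7
[-2, 7, 1, -2, -6] → max 7
[7, 1, -2, -6, 2] → max 7
[1, -2, -6, 2, 8] → max 8
[-2, -6, 2, 8, 5] → max 8
[-6, 2, 8, 5, 7] → max 8
[2, 8, 5, 7, 0] → max 8

11, 11, 11, 7, 7, 7, 7, 7, 8, 8, 8, 8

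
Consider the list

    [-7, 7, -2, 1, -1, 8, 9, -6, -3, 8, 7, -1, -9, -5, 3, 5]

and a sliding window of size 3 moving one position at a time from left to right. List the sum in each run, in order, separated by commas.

Sliding a size-3 window across the 16 values:
(-7, 7, -2) → sum -2
(7, -2, 1) → sum 6
(-2, 1, -1) → sum -2
(1, -1, 8) → sum 8
(-1, 8, 9) → sum 16
(8, 9, -6) → sum 11
(9, -6, -3) → sum 0
(-6, -3, 8) → sum -1
(-3, 8, 7) → sum 12
(8, 7, -1) → sum 14
(7, -1, -9) → sum -3
(-1, -9, -5) → sum -15
(-9, -5, 3) → sum -11
(-5, 3, 5) → sum 3

-2, 6, -2, 8, 16, 11, 0, -1, 12, 14, -3, -15, -11, 3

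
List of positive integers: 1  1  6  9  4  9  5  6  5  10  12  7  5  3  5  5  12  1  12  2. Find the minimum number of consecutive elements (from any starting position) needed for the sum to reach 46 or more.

6

add 1: running sum 1 < 46
add 1: running sum 2 < 46
add 6: running sum 8 < 46
add 9: running sum 17 < 46
add 4: running sum 21 < 46
add 9: running sum 30 < 46
add 5: running sum 35 < 46
add 6: running sum 41 < 46
end 8: [1, 1, 6, 9, 4, 9, 5, 6, 5] sum 46, len 9
end 9: [9, 4, 9, 5, 6, 5, 10] sum 48, len 7
end 10: [9, 5, 6, 5, 10, 12] sum 47, len 6
end 11: [9, 5, 6, 5, 10, 12, 7] sum 54, len 7
end 12: [5, 6, 5, 10, 12, 7, 5] sum 50, len 7
end 13: [6, 5, 10, 12, 7, 5, 3] sum 48, len 7
end 14: [5, 10, 12, 7, 5, 3, 5] sum 47, len 7
end 15: [10, 12, 7, 5, 3, 5, 5] sum 47, len 7
end 16: [12, 7, 5, 3, 5, 5, 12] sum 49, len 7
end 17: [12, 7, 5, 3, 5, 5, 12, 1] sum 50, len 8
end 18: [7, 5, 3, 5, 5, 12, 1, 12] sum 50, len 8
end 19: [7, 5, 3, 5, 5, 12, 1, 12, 2] sum 52, len 9
Shortest qualifying length: 6.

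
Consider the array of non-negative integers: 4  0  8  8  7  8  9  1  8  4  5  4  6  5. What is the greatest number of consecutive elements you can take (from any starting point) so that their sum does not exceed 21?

4

Extend to the right; shrink from the left whenever the sum exceeds 21:
→ 4: sum 4, len 1
→ 0: sum 4, len 2
→ 8: sum 12, len 3
→ 8: sum 20, len 4
→ 7 (dropped 4, 0, 8): sum 15, len 2
→ 8 (dropped 8): sum 15, len 2
→ 9 (dropped 7): sum 17, len 2
→ 1: sum 18, len 3
→ 8 (dropped 8): sum 18, len 3
→ 4 (dropped 9): sum 13, len 3
→ 5: sum 18, len 4
→ 4 (dropped 1): sum 21, len 4
→ 6 (dropped 8): sum 19, len 4
→ 5 (dropped 4): sum 20, len 4
Longest length seen: 4.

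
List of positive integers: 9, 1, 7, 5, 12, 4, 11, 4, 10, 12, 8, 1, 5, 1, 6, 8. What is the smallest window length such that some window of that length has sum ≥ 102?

add 9: running sum 9 < 102
add 1: running sum 10 < 102
add 7: running sum 17 < 102
add 5: running sum 22 < 102
add 12: running sum 34 < 102
add 4: running sum 38 < 102
add 11: running sum 49 < 102
add 4: running sum 53 < 102
add 10: running sum 63 < 102
add 12: running sum 75 < 102
add 8: running sum 83 < 102
add 1: running sum 84 < 102
add 5: running sum 89 < 102
add 1: running sum 90 < 102
add 6: running sum 96 < 102
end 15: [9, 1, 7, 5, 12, 4, 11, 4, 10, 12, 8, 1, 5, 1, 6, 8] sum 104, len 16
Shortest qualifying length: 16.

16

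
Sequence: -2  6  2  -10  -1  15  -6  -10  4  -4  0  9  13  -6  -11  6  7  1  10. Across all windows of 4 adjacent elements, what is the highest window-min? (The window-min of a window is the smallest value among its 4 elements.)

1

Window mins for each of the 16 positions:
(-2, 6, 2, -10) → min -10
(6, 2, -10, -1) → min -10
(2, -10, -1, 15) → min -10
(-10, -1, 15, -6) → min -10
(-1, 15, -6, -10) → min -10
(15, -6, -10, 4) → min -10
(-6, -10, 4, -4) → min -10
(-10, 4, -4, 0) → min -10
(4, -4, 0, 9) → min -4
(-4, 0, 9, 13) → min -4
(0, 9, 13, -6) → min -6
(9, 13, -6, -11) → min -11
(13, -6, -11, 6) → min -11
(-6, -11, 6, 7) → min -11
(-11, 6, 7, 1) → min -11
(6, 7, 1, 10) → min 1
Highest of these is 1.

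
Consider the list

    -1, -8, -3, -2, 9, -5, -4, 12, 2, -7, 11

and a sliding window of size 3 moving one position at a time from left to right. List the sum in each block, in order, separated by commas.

-12, -13, 4, 2, 0, 3, 10, 7, 6

Sliding a size-3 window across the 11 values:
[-1, -8, -3] → sum -12
[-8, -3, -2] → sum -13
[-3, -2, 9] → sum 4
[-2, 9, -5] → sum 2
[9, -5, -4] → sum 0
[-5, -4, 12] → sum 3
[-4, 12, 2] → sum 10
[12, 2, -7] → sum 7
[2, -7, 11] → sum 6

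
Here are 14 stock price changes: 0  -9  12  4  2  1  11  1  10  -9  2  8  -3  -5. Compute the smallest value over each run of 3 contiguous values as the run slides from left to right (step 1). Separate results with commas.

Sliding a size-3 window across the 14 values:
[0, -9, 12] → min -9
[-9, 12, 4] → min -9
[12, 4, 2] → min 2
[4, 2, 1] → min 1
[2, 1, 11] → min 1
[1, 11, 1] → min 1
[11, 1, 10] → min 1
[1, 10, -9] → min -9
[10, -9, 2] → min -9
[-9, 2, 8] → min -9
[2, 8, -3] → min -3
[8, -3, -5] → min -5

-9, -9, 2, 1, 1, 1, 1, -9, -9, -9, -3, -5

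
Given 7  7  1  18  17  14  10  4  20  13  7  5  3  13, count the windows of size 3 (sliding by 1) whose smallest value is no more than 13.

11

7 7 1 → min 1  ≤ 13 ✓
7 1 18 → min 1  ≤ 13 ✓
1 18 17 → min 1  ≤ 13 ✓
18 17 14 → min 14
17 14 10 → min 10  ≤ 13 ✓
14 10 4 → min 4  ≤ 13 ✓
10 4 20 → min 4  ≤ 13 ✓
4 20 13 → min 4  ≤ 13 ✓
20 13 7 → min 7  ≤ 13 ✓
13 7 5 → min 5  ≤ 13 ✓
7 5 3 → min 3  ≤ 13 ✓
5 3 13 → min 3  ≤ 13 ✓
11 windows satisfy the condition.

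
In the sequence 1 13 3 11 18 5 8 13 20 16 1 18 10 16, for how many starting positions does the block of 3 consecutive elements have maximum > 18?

1 13 3 → max 13
13 3 11 → max 13
3 11 18 → max 18
11 18 5 → max 18
18 5 8 → max 18
5 8 13 → max 13
8 13 20 → max 20  > 18 ✓
13 20 16 → max 20  > 18 ✓
20 16 1 → max 20  > 18 ✓
16 1 18 → max 18
1 18 10 → max 18
18 10 16 → max 18
3 windows satisfy the condition.

3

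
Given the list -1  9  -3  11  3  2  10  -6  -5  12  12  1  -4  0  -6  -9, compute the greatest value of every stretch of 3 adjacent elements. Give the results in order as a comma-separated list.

(-1, 9, -3) → max 9
(9, -3, 11) → max 11
(-3, 11, 3) → max 11
(11, 3, 2) → max 11
(3, 2, 10) → max 10
(2, 10, -6) → max 10
(10, -6, -5) → max 10
(-6, -5, 12) → max 12
(-5, 12, 12) → max 12
(12, 12, 1) → max 12
(12, 1, -4) → max 12
(1, -4, 0) → max 1
(-4, 0, -6) → max 0
(0, -6, -9) → max 0

9, 11, 11, 11, 10, 10, 10, 12, 12, 12, 12, 1, 0, 0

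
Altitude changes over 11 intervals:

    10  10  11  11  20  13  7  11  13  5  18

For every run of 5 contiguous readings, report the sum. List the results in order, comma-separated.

Sliding a size-5 window across the 11 values:
[10, 10, 11, 11, 20] → sum 62
[10, 11, 11, 20, 13] → sum 65
[11, 11, 20, 13, 7] → sum 62
[11, 20, 13, 7, 11] → sum 62
[20, 13, 7, 11, 13] → sum 64
[13, 7, 11, 13, 5] → sum 49
[7, 11, 13, 5, 18] → sum 54

62, 65, 62, 62, 64, 49, 54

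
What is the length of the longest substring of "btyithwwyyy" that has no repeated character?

5

add b: [b] len 1
add t: [b, t] len 2
add y: [b, t, y] len 3
add i: [b, t, y, i] len 4
add t (repeat t, move left end past it): [y, i, t] len 3
add h: [y, i, t, h] len 4
add w: [y, i, t, h, w] len 5
add w (repeat w, move left end past it): [w] len 1
add y: [w, y] len 2
add y (repeat y, move left end past it): [y] len 1
add y (repeat y, move left end past it): [y] len 1
Longest all-distinct length: 5.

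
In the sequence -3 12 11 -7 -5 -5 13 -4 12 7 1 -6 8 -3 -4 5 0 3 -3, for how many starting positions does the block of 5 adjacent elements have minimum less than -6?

(-3, 12, 11, -7, -5) → min -7  < -6 ✓
(12, 11, -7, -5, -5) → min -7  < -6 ✓
(11, -7, -5, -5, 13) → min -7  < -6 ✓
(-7, -5, -5, 13, -4) → min -7  < -6 ✓
(-5, -5, 13, -4, 12) → min -5
(-5, 13, -4, 12, 7) → min -5
(13, -4, 12, 7, 1) → min -4
(-4, 12, 7, 1, -6) → min -6
(12, 7, 1, -6, 8) → min -6
(7, 1, -6, 8, -3) → min -6
(1, -6, 8, -3, -4) → min -6
(-6, 8, -3, -4, 5) → min -6
(8, -3, -4, 5, 0) → min -4
(-3, -4, 5, 0, 3) → min -4
(-4, 5, 0, 3, -3) → min -4
4 windows satisfy the condition.

4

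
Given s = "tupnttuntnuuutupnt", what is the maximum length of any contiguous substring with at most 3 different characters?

[t] 1 distinct, len 1
[t, u] 2 distinct, len 2
[t, u, p] 3 distinct, len 3
[u, p, n] 3 distinct, len 3
[p, n, t] 3 distinct, len 3
[p, n, t, t] 3 distinct, len 4
[n, t, t, u] 3 distinct, len 4
[n, t, t, u, n] 3 distinct, len 5
[n, t, t, u, n, t] 3 distinct, len 6
[n, t, t, u, n, t, n] 3 distinct, len 7
[n, t, t, u, n, t, n, u] 3 distinct, len 8
[n, t, t, u, n, t, n, u, u] 3 distinct, len 9
[n, t, t, u, n, t, n, u, u, u] 3 distinct, len 10
[n, t, t, u, n, t, n, u, u, u, t] 3 distinct, len 11
[n, t, t, u, n, t, n, u, u, u, t, u] 3 distinct, len 12
[u, u, u, t, u, p] 3 distinct, len 6
[u, p, n] 3 distinct, len 3
[p, n, t] 3 distinct, len 3
Longest length with ≤3 distinct: 12.

12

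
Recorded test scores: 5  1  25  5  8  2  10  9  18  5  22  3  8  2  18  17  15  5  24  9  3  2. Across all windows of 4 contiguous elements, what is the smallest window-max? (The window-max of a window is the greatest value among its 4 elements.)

10

Each size-4 window and its max:
[5, 1, 25, 5] → max 25
[1, 25, 5, 8] → max 25
[25, 5, 8, 2] → max 25
[5, 8, 2, 10] → max 10
[8, 2, 10, 9] → max 10
[2, 10, 9, 18] → max 18
[10, 9, 18, 5] → max 18
[9, 18, 5, 22] → max 22
[18, 5, 22, 3] → max 22
[5, 22, 3, 8] → max 22
[22, 3, 8, 2] → max 22
[3, 8, 2, 18] → max 18
[8, 2, 18, 17] → max 18
[2, 18, 17, 15] → max 18
[18, 17, 15, 5] → max 18
[17, 15, 5, 24] → max 24
[15, 5, 24, 9] → max 24
[5, 24, 9, 3] → max 24
[24, 9, 3, 2] → max 24
Smallest of these is 10.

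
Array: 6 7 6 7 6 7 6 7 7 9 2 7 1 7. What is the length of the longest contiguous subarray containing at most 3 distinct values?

10

add 6: window [6] (1 distinct), len 1
add 7: window [6, 7] (2 distinct), len 2
add 6: window [6, 7, 6] (2 distinct), len 3
add 7: window [6, 7, 6, 7] (2 distinct), len 4
add 6: window [6, 7, 6, 7, 6] (2 distinct), len 5
add 7: window [6, 7, 6, 7, 6, 7] (2 distinct), len 6
add 6: window [6, 7, 6, 7, 6, 7, 6] (2 distinct), len 7
add 7: window [6, 7, 6, 7, 6, 7, 6, 7] (2 distinct), len 8
add 7: window [6, 7, 6, 7, 6, 7, 6, 7, 7] (2 distinct), len 9
add 9: window [6, 7, 6, 7, 6, 7, 6, 7, 7, 9] (3 distinct), len 10
add 2: window [7, 7, 9, 2] (3 distinct), len 4
add 7: window [7, 7, 9, 2, 7] (3 distinct), len 5
add 1: window [2, 7, 1] (3 distinct), len 3
add 7: window [2, 7, 1, 7] (3 distinct), len 4
Longest length with ≤3 distinct: 10.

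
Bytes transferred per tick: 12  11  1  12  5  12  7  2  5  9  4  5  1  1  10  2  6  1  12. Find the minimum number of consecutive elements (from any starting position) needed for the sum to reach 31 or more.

4

add 12: running sum 12 < 31
add 11: running sum 23 < 31
add 1: running sum 24 < 31
add 12: shortest ending here [12, 11, 1, 12] sum 36, len 4
add 5: shortest ending here [12, 11, 1, 12, 5] sum 41, len 5
add 12: shortest ending here [11, 1, 12, 5, 12] sum 41, len 5
add 7: shortest ending here [12, 5, 12, 7] sum 36, len 4
add 2: shortest ending here [12, 5, 12, 7, 2] sum 38, len 5
add 5: shortest ending here [5, 12, 7, 2, 5] sum 31, len 5
add 9: shortest ending here [12, 7, 2, 5, 9] sum 35, len 5
add 4: shortest ending here [12, 7, 2, 5, 9, 4] sum 39, len 6
add 5: shortest ending here [7, 2, 5, 9, 4, 5] sum 32, len 6
add 1: shortest ending here [7, 2, 5, 9, 4, 5, 1] sum 33, len 7
add 1: shortest ending here [7, 2, 5, 9, 4, 5, 1, 1] sum 34, len 8
add 10: shortest ending here [5, 9, 4, 5, 1, 1, 10] sum 35, len 7
add 2: shortest ending here [9, 4, 5, 1, 1, 10, 2] sum 32, len 7
add 6: shortest ending here [9, 4, 5, 1, 1, 10, 2, 6] sum 38, len 8
add 1: shortest ending here [9, 4, 5, 1, 1, 10, 2, 6, 1] sum 39, len 9
add 12: shortest ending here [10, 2, 6, 1, 12] sum 31, len 5
Shortest qualifying length: 4.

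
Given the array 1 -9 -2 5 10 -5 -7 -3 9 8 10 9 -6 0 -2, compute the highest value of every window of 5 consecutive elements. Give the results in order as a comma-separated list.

10, 10, 10, 10, 10, 9, 10, 10, 10, 10, 10

1 -9 -2 5 10 → max 10
-9 -2 5 10 -5 → max 10
-2 5 10 -5 -7 → max 10
5 10 -5 -7 -3 → max 10
10 -5 -7 -3 9 → max 10
-5 -7 -3 9 8 → max 9
-7 -3 9 8 10 → max 10
-3 9 8 10 9 → max 10
9 8 10 9 -6 → max 10
8 10 9 -6 0 → max 10
10 9 -6 0 -2 → max 10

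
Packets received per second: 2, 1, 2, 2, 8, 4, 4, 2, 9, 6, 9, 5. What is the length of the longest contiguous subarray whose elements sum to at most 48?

10

Extend to the right; shrink from the left whenever the sum exceeds 48:
add 2: [2] sum 2, len 1
add 1: [2, 1] sum 3, len 2
add 2: [2, 1, 2] sum 5, len 3
add 2: [2, 1, 2, 2] sum 7, len 4
add 8: [2, 1, 2, 2, 8] sum 15, len 5
add 4: [2, 1, 2, 2, 8, 4] sum 19, len 6
add 4: [2, 1, 2, 2, 8, 4, 4] sum 23, len 7
add 2: [2, 1, 2, 2, 8, 4, 4, 2] sum 25, len 8
add 9: [2, 1, 2, 2, 8, 4, 4, 2, 9] sum 34, len 9
add 6: [2, 1, 2, 2, 8, 4, 4, 2, 9, 6] sum 40, len 10
add 9: [1, 2, 2, 8, 4, 4, 2, 9, 6, 9] sum 47, len 10
add 5: [8, 4, 4, 2, 9, 6, 9, 5] sum 47, len 8
Longest length seen: 10.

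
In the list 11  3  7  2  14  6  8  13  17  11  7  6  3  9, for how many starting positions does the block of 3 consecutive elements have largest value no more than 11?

5

[11, 3, 7] → max 11  ≤ 11 ✓
[3, 7, 2] → max 7  ≤ 11 ✓
[7, 2, 14] → max 14
[2, 14, 6] → max 14
[14, 6, 8] → max 14
[6, 8, 13] → max 13
[8, 13, 17] → max 17
[13, 17, 11] → max 17
[17, 11, 7] → max 17
[11, 7, 6] → max 11  ≤ 11 ✓
[7, 6, 3] → max 7  ≤ 11 ✓
[6, 3, 9] → max 9  ≤ 11 ✓
5 windows satisfy the condition.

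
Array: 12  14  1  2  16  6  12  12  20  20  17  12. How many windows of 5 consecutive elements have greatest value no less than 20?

4

[12, 14, 1, 2, 16] → max 16
[14, 1, 2, 16, 6] → max 16
[1, 2, 16, 6, 12] → max 16
[2, 16, 6, 12, 12] → max 16
[16, 6, 12, 12, 20] → max 20  ≥ 20 ✓
[6, 12, 12, 20, 20] → max 20  ≥ 20 ✓
[12, 12, 20, 20, 17] → max 20  ≥ 20 ✓
[12, 20, 20, 17, 12] → max 20  ≥ 20 ✓
4 windows satisfy the condition.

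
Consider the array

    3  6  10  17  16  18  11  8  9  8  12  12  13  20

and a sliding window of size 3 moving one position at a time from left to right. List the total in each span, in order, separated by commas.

[3, 6, 10] → sum 19
[6, 10, 17] → sum 33
[10, 17, 16] → sum 43
[17, 16, 18] → sum 51
[16, 18, 11] → sum 45
[18, 11, 8] → sum 37
[11, 8, 9] → sum 28
[8, 9, 8] → sum 25
[9, 8, 12] → sum 29
[8, 12, 12] → sum 32
[12, 12, 13] → sum 37
[12, 13, 20] → sum 45

19, 33, 43, 51, 45, 37, 28, 25, 29, 32, 37, 45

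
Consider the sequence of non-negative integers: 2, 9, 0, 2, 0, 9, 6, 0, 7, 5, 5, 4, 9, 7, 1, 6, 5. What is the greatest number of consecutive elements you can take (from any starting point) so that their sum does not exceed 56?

[2] sum 2 len 1
[2, 9] sum 11 len 2
[2, 9, 0] sum 11 len 3
[2, 9, 0, 2] sum 13 len 4
[2, 9, 0, 2, 0] sum 13 len 5
[2, 9, 0, 2, 0, 9] sum 22 len 6
[2, 9, 0, 2, 0, 9, 6] sum 28 len 7
[2, 9, 0, 2, 0, 9, 6, 0] sum 28 len 8
[2, 9, 0, 2, 0, 9, 6, 0, 7] sum 35 len 9
[2, 9, 0, 2, 0, 9, 6, 0, 7, 5] sum 40 len 10
[2, 9, 0, 2, 0, 9, 6, 0, 7, 5, 5] sum 45 len 11
[2, 9, 0, 2, 0, 9, 6, 0, 7, 5, 5, 4] sum 49 len 12
[9, 0, 2, 0, 9, 6, 0, 7, 5, 5, 4, 9] sum 56 len 12
[0, 2, 0, 9, 6, 0, 7, 5, 5, 4, 9, 7] sum 54 len 12
[0, 2, 0, 9, 6, 0, 7, 5, 5, 4, 9, 7, 1] sum 55 len 13
[6, 0, 7, 5, 5, 4, 9, 7, 1, 6] sum 50 len 10
[6, 0, 7, 5, 5, 4, 9, 7, 1, 6, 5] sum 55 len 11
Longest length seen: 13.

13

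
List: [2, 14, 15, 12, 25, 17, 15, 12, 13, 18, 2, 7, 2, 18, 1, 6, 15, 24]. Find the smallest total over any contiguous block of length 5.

2 14 15 12 25 → sum 68
14 15 12 25 17 → sum 83
15 12 25 17 15 → sum 84
12 25 17 15 12 → sum 81
25 17 15 12 13 → sum 82
17 15 12 13 18 → sum 75
15 12 13 18 2 → sum 60
12 13 18 2 7 → sum 52
13 18 2 7 2 → sum 42
18 2 7 2 18 → sum 47
2 7 2 18 1 → sum 30
7 2 18 1 6 → sum 34
2 18 1 6 15 → sum 42
18 1 6 15 24 → sum 64
Smallest of these is 30.

30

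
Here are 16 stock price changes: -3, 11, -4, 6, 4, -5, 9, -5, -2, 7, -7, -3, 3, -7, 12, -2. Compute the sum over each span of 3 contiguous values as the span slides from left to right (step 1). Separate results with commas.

[-3, 11, -4] → sum 4
[11, -4, 6] → sum 13
[-4, 6, 4] → sum 6
[6, 4, -5] → sum 5
[4, -5, 9] → sum 8
[-5, 9, -5] → sum -1
[9, -5, -2] → sum 2
[-5, -2, 7] → sum 0
[-2, 7, -7] → sum -2
[7, -7, -3] → sum -3
[-7, -3, 3] → sum -7
[-3, 3, -7] → sum -7
[3, -7, 12] → sum 8
[-7, 12, -2] → sum 3

4, 13, 6, 5, 8, -1, 2, 0, -2, -3, -7, -7, 8, 3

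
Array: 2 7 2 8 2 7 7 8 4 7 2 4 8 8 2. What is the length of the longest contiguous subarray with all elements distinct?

4

add 2: [2] len 1
add 7: [2, 7] len 2
add 2 (repeat 2, move left end past it): [7, 2] len 2
add 8: [7, 2, 8] len 3
add 2 (repeat 2, move left end past it): [8, 2] len 2
add 7: [8, 2, 7] len 3
add 7 (repeat 7, move left end past it): [7] len 1
add 8: [7, 8] len 2
add 4: [7, 8, 4] len 3
add 7 (repeat 7, move left end past it): [8, 4, 7] len 3
add 2: [8, 4, 7, 2] len 4
add 4 (repeat 4, move left end past it): [7, 2, 4] len 3
add 8: [7, 2, 4, 8] len 4
add 8 (repeat 8, move left end past it): [8] len 1
add 2: [8, 2] len 2
Longest all-distinct length: 4.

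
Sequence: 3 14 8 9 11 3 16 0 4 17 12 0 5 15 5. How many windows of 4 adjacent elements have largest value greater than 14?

9

3 14 8 9 → max 14
14 8 9 11 → max 14
8 9 11 3 → max 11
9 11 3 16 → max 16  > 14 ✓
11 3 16 0 → max 16  > 14 ✓
3 16 0 4 → max 16  > 14 ✓
16 0 4 17 → max 17  > 14 ✓
0 4 17 12 → max 17  > 14 ✓
4 17 12 0 → max 17  > 14 ✓
17 12 0 5 → max 17  > 14 ✓
12 0 5 15 → max 15  > 14 ✓
0 5 15 5 → max 15  > 14 ✓
9 windows satisfy the condition.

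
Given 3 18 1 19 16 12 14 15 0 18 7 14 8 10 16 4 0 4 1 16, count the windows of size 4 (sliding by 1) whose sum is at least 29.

14

[3, 18, 1, 19] → sum 41  ≥ 29 ✓
[18, 1, 19, 16] → sum 54  ≥ 29 ✓
[1, 19, 16, 12] → sum 48  ≥ 29 ✓
[19, 16, 12, 14] → sum 61  ≥ 29 ✓
[16, 12, 14, 15] → sum 57  ≥ 29 ✓
[12, 14, 15, 0] → sum 41  ≥ 29 ✓
[14, 15, 0, 18] → sum 47  ≥ 29 ✓
[15, 0, 18, 7] → sum 40  ≥ 29 ✓
[0, 18, 7, 14] → sum 39  ≥ 29 ✓
[18, 7, 14, 8] → sum 47  ≥ 29 ✓
[7, 14, 8, 10] → sum 39  ≥ 29 ✓
[14, 8, 10, 16] → sum 48  ≥ 29 ✓
[8, 10, 16, 4] → sum 38  ≥ 29 ✓
[10, 16, 4, 0] → sum 30  ≥ 29 ✓
[16, 4, 0, 4] → sum 24
[4, 0, 4, 1] → sum 9
[0, 4, 1, 16] → sum 21
14 windows satisfy the condition.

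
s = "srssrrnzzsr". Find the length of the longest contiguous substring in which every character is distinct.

3

add s: [s] len 1
add r: [s, r] len 2
add s (repeat s, move left end past it): [r, s] len 2
add s (repeat s, move left end past it): [s] len 1
add r: [s, r] len 2
add r (repeat r, move left end past it): [r] len 1
add n: [r, n] len 2
add z: [r, n, z] len 3
add z (repeat z, move left end past it): [z] len 1
add s: [z, s] len 2
add r: [z, s, r] len 3
Longest all-distinct length: 3.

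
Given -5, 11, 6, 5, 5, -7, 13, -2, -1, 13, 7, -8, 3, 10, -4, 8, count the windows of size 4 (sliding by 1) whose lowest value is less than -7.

(-5, 11, 6, 5) → min -5
(11, 6, 5, 5) → min 5
(6, 5, 5, -7) → min -7
(5, 5, -7, 13) → min -7
(5, -7, 13, -2) → min -7
(-7, 13, -2, -1) → min -7
(13, -2, -1, 13) → min -2
(-2, -1, 13, 7) → min -2
(-1, 13, 7, -8) → min -8  < -7 ✓
(13, 7, -8, 3) → min -8  < -7 ✓
(7, -8, 3, 10) → min -8  < -7 ✓
(-8, 3, 10, -4) → min -8  < -7 ✓
(3, 10, -4, 8) → min -4
4 windows satisfy the condition.

4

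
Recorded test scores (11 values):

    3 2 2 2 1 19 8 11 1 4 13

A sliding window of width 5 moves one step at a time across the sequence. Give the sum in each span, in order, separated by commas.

10, 26, 32, 41, 40, 43, 37

Sliding a size-5 window across the 11 values:
(3, 2, 2, 2, 1) → sum 10
(2, 2, 2, 1, 19) → sum 26
(2, 2, 1, 19, 8) → sum 32
(2, 1, 19, 8, 11) → sum 41
(1, 19, 8, 11, 1) → sum 40
(19, 8, 11, 1, 4) → sum 43
(8, 11, 1, 4, 13) → sum 37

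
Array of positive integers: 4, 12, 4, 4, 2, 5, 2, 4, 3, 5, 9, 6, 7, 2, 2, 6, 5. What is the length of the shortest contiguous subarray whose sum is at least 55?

add 4: running sum 4 < 55
add 12: running sum 16 < 55
add 4: running sum 20 < 55
add 4: running sum 24 < 55
add 2: running sum 26 < 55
add 5: running sum 31 < 55
add 2: running sum 33 < 55
add 4: running sum 37 < 55
add 3: running sum 40 < 55
add 5: running sum 45 < 55
add 9: running sum 54 < 55
add 6: shortest ending here [12, 4, 4, 2, 5, 2, 4, 3, 5, 9, 6] sum 56, len 11
add 7: shortest ending here [12, 4, 4, 2, 5, 2, 4, 3, 5, 9, 6, 7] sum 63, len 12
add 2: shortest ending here [12, 4, 4, 2, 5, 2, 4, 3, 5, 9, 6, 7, 2] sum 65, len 13
add 2: shortest ending here [4, 4, 2, 5, 2, 4, 3, 5, 9, 6, 7, 2, 2] sum 55, len 13
add 6: shortest ending here [4, 2, 5, 2, 4, 3, 5, 9, 6, 7, 2, 2, 6] sum 57, len 13
add 5: shortest ending here [5, 2, 4, 3, 5, 9, 6, 7, 2, 2, 6, 5] sum 56, len 12
Shortest qualifying length: 11.

11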